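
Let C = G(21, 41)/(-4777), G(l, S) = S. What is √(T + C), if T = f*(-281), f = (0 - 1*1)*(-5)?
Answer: 7*I*√654324798/4777 ≈ 37.483*I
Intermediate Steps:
f = 5 (f = (0 - 1)*(-5) = -1*(-5) = 5)
T = -1405 (T = 5*(-281) = -1405)
C = -41/4777 (C = 41/(-4777) = 41*(-1/4777) = -41/4777 ≈ -0.0085828)
√(T + C) = √(-1405 - 41/4777) = √(-6711726/4777) = 7*I*√654324798/4777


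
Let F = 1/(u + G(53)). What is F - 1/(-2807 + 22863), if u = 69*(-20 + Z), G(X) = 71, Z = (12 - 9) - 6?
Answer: -5393/7601224 ≈ -0.00070949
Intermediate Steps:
Z = -3 (Z = 3 - 6 = -3)
u = -1587 (u = 69*(-20 - 3) = 69*(-23) = -1587)
F = -1/1516 (F = 1/(-1587 + 71) = 1/(-1516) = -1/1516 ≈ -0.00065963)
F - 1/(-2807 + 22863) = -1/1516 - 1/(-2807 + 22863) = -1/1516 - 1/20056 = -5393/7601224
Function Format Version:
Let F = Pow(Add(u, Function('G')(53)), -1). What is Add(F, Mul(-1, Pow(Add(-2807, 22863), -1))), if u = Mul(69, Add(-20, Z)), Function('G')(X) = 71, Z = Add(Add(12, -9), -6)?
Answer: Rational(-5393, 7601224) ≈ -0.00070949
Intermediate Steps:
Z = -3 (Z = Add(3, -6) = -3)
u = -1587 (u = Mul(69, Add(-20, -3)) = Mul(69, -23) = -1587)
F = Rational(-1, 1516) (F = Pow(Add(-1587, 71), -1) = Pow(-1516, -1) = Rational(-1, 1516) ≈ -0.00065963)
Add(F, Mul(-1, Pow(Add(-2807, 22863), -1))) = Add(Rational(-1, 1516), Mul(-1, Pow(Add(-2807, 22863), -1))) = Add(Rational(-1, 1516), Mul(-1, Pow(20056, -1))) = Add(Rational(-1, 1516), Mul(-1, Rational(1, 20056))) = Add(Rational(-1, 1516), Rational(-1, 20056)) = Rational(-5393, 7601224)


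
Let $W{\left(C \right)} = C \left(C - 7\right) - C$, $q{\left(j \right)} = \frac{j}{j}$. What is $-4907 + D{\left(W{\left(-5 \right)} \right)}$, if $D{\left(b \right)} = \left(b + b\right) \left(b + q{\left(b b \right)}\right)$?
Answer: $3673$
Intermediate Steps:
$q{\left(j \right)} = 1$
$W{\left(C \right)} = - C + C \left(-7 + C\right)$ ($W{\left(C \right)} = C \left(-7 + C\right) - C = - C + C \left(-7 + C\right)$)
$D{\left(b \right)} = 2 b \left(1 + b\right)$ ($D{\left(b \right)} = \left(b + b\right) \left(b + 1\right) = 2 b \left(1 + b\right)$)
$-4907 + D{\left(W{\left(-5 \right)} \right)} = -4907 + 2 \left(- 5 \left(-8 - 5\right)\right) \left(1 - 5 \left(-8 - 5\right)\right) = -4907 + 2 \left(\left(-5\right) \left(-13\right)\right) \left(1 - -65\right) = -4907 + 2 \cdot 65 \left(1 + 65\right) = -4907 + 2 \cdot 65 \cdot 66 = -4907 + 8580 = 3673$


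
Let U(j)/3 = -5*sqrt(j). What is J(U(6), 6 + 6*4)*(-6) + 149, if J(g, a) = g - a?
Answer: 329 + 90*sqrt(6) ≈ 549.45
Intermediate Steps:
U(j) = -15*sqrt(j) (U(j) = 3*(-5*sqrt(j)) = -15*sqrt(j))
J(U(6), 6 + 6*4)*(-6) + 149 = (-15*sqrt(6) - (6 + 6*4))*(-6) + 149 = (-15*sqrt(6) - (6 + 24))*(-6) + 149 = (-15*sqrt(6) - 1*30)*(-6) + 149 = (-15*sqrt(6) - 30)*(-6) + 149 = (-30 - 15*sqrt(6))*(-6) + 149 = (180 + 90*sqrt(6)) + 149 = 329 + 90*sqrt(6)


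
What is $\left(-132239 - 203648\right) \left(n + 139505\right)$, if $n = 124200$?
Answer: $-88575081335$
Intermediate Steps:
$\left(-132239 - 203648\right) \left(n + 139505\right) = \left(-132239 - 203648\right) \left(124200 + 139505\right) = \left(-335887\right) 263705 = -88575081335$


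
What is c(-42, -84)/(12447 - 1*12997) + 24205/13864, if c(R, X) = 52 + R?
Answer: 1317411/762520 ≈ 1.7277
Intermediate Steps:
c(-42, -84)/(12447 - 1*12997) + 24205/13864 = (52 - 42)/(12447 - 1*12997) + 24205/13864 = 10/(12447 - 12997) + 24205*(1/13864) = 10/(-550) + 24205/13864 = 10*(-1/550) + 24205/13864 = -1/55 + 24205/13864 = 1317411/762520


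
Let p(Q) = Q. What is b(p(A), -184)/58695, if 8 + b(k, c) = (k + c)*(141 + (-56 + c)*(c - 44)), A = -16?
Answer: -844016/4515 ≈ -186.94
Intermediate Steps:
b(k, c) = -8 + (141 + (-56 + c)*(-44 + c))*(c + k) (b(k, c) = -8 + (k + c)*(141 + (-56 + c)*(c - 44)) = -8 + (c + k)*(141 + (-56 + c)*(-44 + c)) = -8 + (141 + (-56 + c)*(-44 + c))*(c + k))
b(p(A), -184)/58695 = (-8 + (-184)³ - 100*(-184)² + 2605*(-184) + 2605*(-16) - 16*(-184)² - 100*(-184)*(-16))/58695 = (-8 - 6229504 - 100*33856 - 479320 - 41680 - 16*33856 - 294400)*(1/58695) = (-8 - 6229504 - 3385600 - 479320 - 41680 - 541696 - 294400)*(1/58695) = -10972208*1/58695 = -844016/4515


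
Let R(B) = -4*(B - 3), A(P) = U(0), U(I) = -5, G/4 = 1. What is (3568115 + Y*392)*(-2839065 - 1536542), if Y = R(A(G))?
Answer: -15667556585013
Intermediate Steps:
G = 4 (G = 4*1 = 4)
A(P) = -5
R(B) = 12 - 4*B (R(B) = -4*(-3 + B) = 12 - 4*B)
Y = 32 (Y = 12 - 4*(-5) = 12 + 20 = 32)
(3568115 + Y*392)*(-2839065 - 1536542) = (3568115 + 32*392)*(-2839065 - 1536542) = (3568115 + 12544)*(-4375607) = 3580659*(-4375607) = -15667556585013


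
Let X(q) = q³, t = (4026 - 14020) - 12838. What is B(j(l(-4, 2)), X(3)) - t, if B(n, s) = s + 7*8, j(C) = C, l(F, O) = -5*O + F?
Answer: 22915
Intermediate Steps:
l(F, O) = F - 5*O
t = -22832 (t = -9994 - 12838 = -22832)
B(n, s) = 56 + s (B(n, s) = s + 56 = 56 + s)
B(j(l(-4, 2)), X(3)) - t = (56 + 3³) - 1*(-22832) = (56 + 27) + 22832 = 83 + 22832 = 22915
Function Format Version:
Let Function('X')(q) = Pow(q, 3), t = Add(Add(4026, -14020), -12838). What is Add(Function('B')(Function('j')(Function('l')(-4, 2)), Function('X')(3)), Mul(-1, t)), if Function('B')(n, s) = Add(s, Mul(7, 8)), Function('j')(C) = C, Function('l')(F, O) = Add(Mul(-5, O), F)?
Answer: 22915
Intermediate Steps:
Function('l')(F, O) = Add(F, Mul(-5, O))
t = -22832 (t = Add(-9994, -12838) = -22832)
Function('B')(n, s) = Add(56, s) (Function('B')(n, s) = Add(s, 56) = Add(56, s))
Add(Function('B')(Function('j')(Function('l')(-4, 2)), Function('X')(3)), Mul(-1, t)) = Add(Add(56, Pow(3, 3)), Mul(-1, -22832)) = Add(Add(56, 27), 22832) = Add(83, 22832) = 22915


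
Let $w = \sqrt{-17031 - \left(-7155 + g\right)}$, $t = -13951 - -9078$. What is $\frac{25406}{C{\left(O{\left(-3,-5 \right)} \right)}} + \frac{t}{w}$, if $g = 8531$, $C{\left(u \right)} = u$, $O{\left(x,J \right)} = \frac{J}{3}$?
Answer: $- \frac{76218}{5} + \frac{4873 i \sqrt{18407}}{18407} \approx -15244.0 + 35.917 i$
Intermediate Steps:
$O{\left(x,J \right)} = \frac{J}{3}$ ($O{\left(x,J \right)} = J \frac{1}{3} = \frac{J}{3}$)
$t = -4873$ ($t = -13951 + 9078 = -4873$)
$w = i \sqrt{18407}$ ($w = \sqrt{-17031 + \left(7155 - 8531\right)} = \sqrt{-17031 - 1376} = \sqrt{-18407} = i \sqrt{18407} \approx 135.67 i$)
$\frac{25406}{C{\left(O{\left(-3,-5 \right)} \right)}} + \frac{t}{w} = \frac{25406}{\frac{1}{3} \left(-5\right)} - \frac{4873}{i \sqrt{18407}} = \frac{25406}{- \frac{5}{3}} - 4873 \left(- \frac{i \sqrt{18407}}{18407}\right) = 25406 \left(- \frac{3}{5}\right) + \frac{4873 i \sqrt{18407}}{18407} = - \frac{76218}{5} + \frac{4873 i \sqrt{18407}}{18407}$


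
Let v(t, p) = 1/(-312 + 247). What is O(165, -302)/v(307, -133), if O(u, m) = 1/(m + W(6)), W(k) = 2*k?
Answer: 13/58 ≈ 0.22414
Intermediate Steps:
O(u, m) = 1/(12 + m) (O(u, m) = 1/(m + 2*6) = 1/(m + 12) = 1/(12 + m))
v(t, p) = -1/65 (v(t, p) = 1/(-65) = -1/65)
O(165, -302)/v(307, -133) = 1/((12 - 302)*(-1/65)) = -65/(-290) = -1/290*(-65) = 13/58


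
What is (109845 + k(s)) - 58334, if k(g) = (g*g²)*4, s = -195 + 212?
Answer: 71163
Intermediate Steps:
s = 17
k(g) = 4*g³ (k(g) = g³*4 = 4*g³)
(109845 + k(s)) - 58334 = (109845 + 4*17³) - 58334 = (109845 + 4*4913) - 58334 = (109845 + 19652) - 58334 = 129497 - 58334 = 71163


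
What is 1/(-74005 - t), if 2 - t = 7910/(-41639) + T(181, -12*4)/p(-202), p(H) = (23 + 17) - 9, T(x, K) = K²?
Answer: -1290809/95433210617 ≈ -1.3526e-5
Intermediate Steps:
p(H) = 31 (p(H) = 40 - 9 = 31)
t = -93109428/1290809 (t = 2 - (7910/(-41639) + (-12*4)²/31) = 2 - (7910*(-1/41639) + (-48)²*(1/31)) = 2 - (-7910/41639 + 2304*(1/31)) = 2 - (-7910/41639 + 2304/31) = 2 - 1*95691046/1290809 = 2 - 95691046/1290809 = -93109428/1290809 ≈ -72.133)
1/(-74005 - t) = 1/(-74005 - 1*(-93109428/1290809)) = 1/(-74005 + 93109428/1290809) = 1/(-95433210617/1290809) = -1290809/95433210617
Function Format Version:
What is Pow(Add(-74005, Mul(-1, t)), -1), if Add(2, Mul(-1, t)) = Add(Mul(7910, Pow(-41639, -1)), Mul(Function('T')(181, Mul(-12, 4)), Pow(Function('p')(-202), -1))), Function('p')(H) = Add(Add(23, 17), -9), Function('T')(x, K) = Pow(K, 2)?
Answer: Rational(-1290809, 95433210617) ≈ -1.3526e-5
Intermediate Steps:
Function('p')(H) = 31 (Function('p')(H) = Add(40, -9) = 31)
t = Rational(-93109428, 1290809) (t = Add(2, Mul(-1, Add(Mul(7910, Pow(-41639, -1)), Mul(Pow(Mul(-12, 4), 2), Pow(31, -1))))) = Add(2, Mul(-1, Add(Mul(7910, Rational(-1, 41639)), Mul(Pow(-48, 2), Rational(1, 31))))) = Add(2, Mul(-1, Add(Rational(-7910, 41639), Mul(2304, Rational(1, 31))))) = Add(2, Mul(-1, Add(Rational(-7910, 41639), Rational(2304, 31)))) = Add(2, Mul(-1, Rational(95691046, 1290809))) = Add(2, Rational(-95691046, 1290809)) = Rational(-93109428, 1290809) ≈ -72.133)
Pow(Add(-74005, Mul(-1, t)), -1) = Pow(Add(-74005, Mul(-1, Rational(-93109428, 1290809))), -1) = Pow(Add(-74005, Rational(93109428, 1290809)), -1) = Pow(Rational(-95433210617, 1290809), -1) = Rational(-1290809, 95433210617)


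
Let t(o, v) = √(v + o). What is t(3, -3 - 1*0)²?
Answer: 0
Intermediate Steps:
t(o, v) = √(o + v)
t(3, -3 - 1*0)² = (√(3 + (-3 - 1*0)))² = (√(3 + (-3 + 0)))² = (√(3 - 3))² = (√0)² = 0² = 0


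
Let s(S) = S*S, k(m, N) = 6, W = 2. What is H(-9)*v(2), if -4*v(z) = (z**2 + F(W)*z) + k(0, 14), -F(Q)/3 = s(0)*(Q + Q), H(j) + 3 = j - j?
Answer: 15/2 ≈ 7.5000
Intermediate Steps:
H(j) = -3 (H(j) = -3 + (j - j) = -3 + 0 = -3)
s(S) = S**2
F(Q) = 0 (F(Q) = -3*0**2*(Q + Q) = -0*2*Q = -3*0 = 0)
v(z) = -3/2 - z**2/4 (v(z) = -((z**2 + 0*z) + 6)/4 = -((z**2 + 0) + 6)/4 = -(z**2 + 6)/4 = -(6 + z**2)/4 = -3/2 - z**2/4)
H(-9)*v(2) = -3*(-3/2 - 1/4*2**2) = -3*(-3/2 - 1/4*4) = -3*(-3/2 - 1) = -3*(-5/2) = 15/2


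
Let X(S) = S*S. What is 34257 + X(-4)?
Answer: 34273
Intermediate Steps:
X(S) = S**2
34257 + X(-4) = 34257 + (-4)**2 = 34257 + 16 = 34273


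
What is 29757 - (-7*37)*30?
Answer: 37527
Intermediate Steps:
29757 - (-7*37)*30 = 29757 - (-259)*30 = 29757 - 1*(-7770) = 29757 + 7770 = 37527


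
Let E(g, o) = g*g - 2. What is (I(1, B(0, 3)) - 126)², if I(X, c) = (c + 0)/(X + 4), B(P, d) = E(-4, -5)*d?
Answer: 345744/25 ≈ 13830.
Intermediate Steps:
E(g, o) = -2 + g² (E(g, o) = g² - 2 = -2 + g²)
B(P, d) = 14*d (B(P, d) = (-2 + (-4)²)*d = (-2 + 16)*d = 14*d)
I(X, c) = c/(4 + X)
(I(1, B(0, 3)) - 126)² = ((14*3)/(4 + 1) - 126)² = (42/5 - 126)² = (-588/5)² = 345744/25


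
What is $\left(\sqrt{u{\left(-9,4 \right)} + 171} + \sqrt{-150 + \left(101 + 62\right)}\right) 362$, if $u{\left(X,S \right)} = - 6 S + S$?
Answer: $362 \sqrt{13} + 362 \sqrt{151} \approx 5753.5$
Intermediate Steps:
$u{\left(X,S \right)} = - 5 S$
$\left(\sqrt{u{\left(-9,4 \right)} + 171} + \sqrt{-150 + \left(101 + 62\right)}\right) 362 = \left(\sqrt{\left(-5\right) 4 + 171} + \sqrt{-150 + \left(101 + 62\right)}\right) 362 = \left(\sqrt{-20 + 171} + \sqrt{-150 + 163}\right) 362 = \left(\sqrt{151} + \sqrt{13}\right) 362 = \left(\sqrt{13} + \sqrt{151}\right) 362 = 362 \sqrt{13} + 362 \sqrt{151}$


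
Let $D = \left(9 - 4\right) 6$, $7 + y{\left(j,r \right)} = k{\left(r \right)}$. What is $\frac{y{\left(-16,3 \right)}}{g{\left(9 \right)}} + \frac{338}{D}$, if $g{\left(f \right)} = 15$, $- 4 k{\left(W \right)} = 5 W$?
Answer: $\frac{211}{20} \approx 10.55$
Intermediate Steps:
$k{\left(W \right)} = - \frac{5 W}{4}$
$y{\left(j,r \right)} = -7 - \frac{5 r}{4}$
$D = 30$ ($D = 5 \cdot 6 = 30$)
$\frac{y{\left(-16,3 \right)}}{g{\left(9 \right)}} + \frac{338}{D} = \frac{-7 - \frac{15}{4}}{15} + \frac{338}{30} = \left(-7 - \frac{15}{4}\right) \frac{1}{15} + 338 \cdot \frac{1}{30} = \left(- \frac{43}{4}\right) \frac{1}{15} + \frac{169}{15} = - \frac{43}{60} + \frac{169}{15} = \frac{211}{20}$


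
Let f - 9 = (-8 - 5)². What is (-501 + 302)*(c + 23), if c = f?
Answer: -39999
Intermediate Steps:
f = 178 (f = 9 + (-8 - 5)² = 9 + (-13)² = 9 + 169 = 178)
c = 178
(-501 + 302)*(c + 23) = (-501 + 302)*(178 + 23) = -199*201 = -39999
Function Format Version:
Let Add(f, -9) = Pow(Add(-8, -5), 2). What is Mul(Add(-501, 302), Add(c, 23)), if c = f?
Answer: -39999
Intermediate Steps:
f = 178 (f = Add(9, Pow(Add(-8, -5), 2)) = Add(9, Pow(-13, 2)) = Add(9, 169) = 178)
c = 178
Mul(Add(-501, 302), Add(c, 23)) = Mul(Add(-501, 302), Add(178, 23)) = Mul(-199, 201) = -39999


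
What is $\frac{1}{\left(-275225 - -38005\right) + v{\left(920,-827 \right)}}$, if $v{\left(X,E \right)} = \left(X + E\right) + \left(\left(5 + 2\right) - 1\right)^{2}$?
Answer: $- \frac{1}{237091} \approx -4.2178 \cdot 10^{-6}$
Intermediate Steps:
$v{\left(X,E \right)} = 36 + E + X$ ($v{\left(X,E \right)} = \left(E + X\right) + \left(7 + \left(-1 + 0\right)\right)^{2} = \left(E + X\right) + \left(7 - 1\right)^{2} = \left(E + X\right) + 6^{2} = \left(E + X\right) + 36 = 36 + E + X$)
$\frac{1}{\left(-275225 - -38005\right) + v{\left(920,-827 \right)}} = \frac{1}{\left(-275225 - -38005\right) + \left(36 - 827 + 920\right)} = \frac{1}{\left(-275225 + 38005\right) + 129} = \frac{1}{-237220 + 129} = \frac{1}{-237091} = - \frac{1}{237091}$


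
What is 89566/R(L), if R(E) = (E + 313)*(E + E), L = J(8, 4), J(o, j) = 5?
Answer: 44783/1590 ≈ 28.165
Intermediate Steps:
L = 5
R(E) = 2*E*(313 + E) (R(E) = (313 + E)*(2*E) = 2*E*(313 + E))
89566/R(L) = 89566/((2*5*(313 + 5))) = 89566/((2*5*318)) = 89566/3180 = 89566*(1/3180) = 44783/1590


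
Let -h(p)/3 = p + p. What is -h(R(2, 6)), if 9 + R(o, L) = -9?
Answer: -108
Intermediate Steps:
R(o, L) = -18 (R(o, L) = -9 - 9 = -18)
h(p) = -6*p (h(p) = -3*(p + p) = -6*p)
-h(R(2, 6)) = -(-6)*(-18) = -1*108 = -108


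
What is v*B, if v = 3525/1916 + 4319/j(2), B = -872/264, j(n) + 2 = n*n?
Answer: -451382843/63228 ≈ -7139.0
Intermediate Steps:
j(n) = -2 + n² (j(n) = -2 + n*n = -2 + n²)
B = -109/33 (B = -872*1/264 = -109/33 ≈ -3.3030)
v = 4141127/1916 (v = 3525/1916 + 4319/(-2 + 2²) = 3525*(1/1916) + 4319/(-2 + 4) = 3525/1916 + 4319/2 = 4141127/1916 ≈ 2161.3)
v*B = (4141127/1916)*(-109/33) = -451382843/63228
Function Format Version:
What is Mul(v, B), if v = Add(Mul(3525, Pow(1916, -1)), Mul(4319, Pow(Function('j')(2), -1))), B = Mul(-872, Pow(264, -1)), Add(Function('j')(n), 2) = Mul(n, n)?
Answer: Rational(-451382843, 63228) ≈ -7139.0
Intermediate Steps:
Function('j')(n) = Add(-2, Pow(n, 2)) (Function('j')(n) = Add(-2, Mul(n, n)) = Add(-2, Pow(n, 2)))
B = Rational(-109, 33) (B = Mul(-872, Rational(1, 264)) = Rational(-109, 33) ≈ -3.3030)
v = Rational(4141127, 1916) (v = Add(Mul(3525, Pow(1916, -1)), Mul(4319, Pow(Add(-2, Pow(2, 2)), -1))) = Add(Mul(3525, Rational(1, 1916)), Mul(4319, Pow(Add(-2, 4), -1))) = Add(Rational(3525, 1916), Mul(4319, Pow(2, -1))) = Add(Rational(3525, 1916), Mul(4319, Rational(1, 2))) = Add(Rational(3525, 1916), Rational(4319, 2)) = Rational(4141127, 1916) ≈ 2161.3)
Mul(v, B) = Mul(Rational(4141127, 1916), Rational(-109, 33)) = Rational(-451382843, 63228)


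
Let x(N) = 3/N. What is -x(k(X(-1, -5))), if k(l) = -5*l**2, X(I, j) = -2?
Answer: 3/20 ≈ 0.15000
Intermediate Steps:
-x(k(X(-1, -5))) = -3/((-5*(-2)**2)) = -3/((-5*4)) = -3/(-20) = -3*(-1)/20 = -1*(-3/20) = 3/20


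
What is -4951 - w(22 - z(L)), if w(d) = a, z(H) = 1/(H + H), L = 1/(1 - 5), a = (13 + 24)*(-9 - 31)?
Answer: -3471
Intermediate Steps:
a = -1480 (a = 37*(-40) = -1480)
L = -1/4 (L = 1/(-4) = -1/4 ≈ -0.25000)
z(H) = 1/(2*H)
w(d) = -1480
-4951 - w(22 - z(L)) = -4951 - 1*(-1480) = -4951 + 1480 = -3471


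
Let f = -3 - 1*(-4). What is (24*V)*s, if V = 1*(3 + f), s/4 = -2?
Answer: -768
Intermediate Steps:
f = 1 (f = -3 + 4 = 1)
s = -8 (s = 4*(-2) = -8)
V = 4 (V = 1*(3 + 1) = 1*4 = 4)
(24*V)*s = (24*4)*(-8) = 96*(-8) = -768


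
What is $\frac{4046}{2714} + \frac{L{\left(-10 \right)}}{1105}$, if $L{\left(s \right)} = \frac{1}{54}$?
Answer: $\frac{120713767}{80972190} \approx 1.4908$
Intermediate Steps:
$L{\left(s \right)} = \frac{1}{54}$
$\frac{4046}{2714} + \frac{L{\left(-10 \right)}}{1105} = \frac{4046}{2714} + \frac{1}{54 \cdot 1105} = 4046 \cdot \frac{1}{2714} + \frac{1}{54} \cdot \frac{1}{1105} = \frac{2023}{1357} + \frac{1}{59670} = \frac{120713767}{80972190}$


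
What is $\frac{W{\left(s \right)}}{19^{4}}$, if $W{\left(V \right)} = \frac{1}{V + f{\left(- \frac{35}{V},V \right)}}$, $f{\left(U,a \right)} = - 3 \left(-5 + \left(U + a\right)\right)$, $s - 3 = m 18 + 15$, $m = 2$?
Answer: $- \frac{18}{213596119} \approx -8.4271 \cdot 10^{-8}$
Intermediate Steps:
$s = 54$ ($s = 3 + \left(2 \cdot 18 + 15\right) = 3 + \left(36 + 15\right) = 3 + 51 = 54$)
$f{\left(U,a \right)} = 15 - 3 U - 3 a$ ($f{\left(U,a \right)} = - 3 \left(-5 + U + a\right) = 15 - 3 U - 3 a$)
$W{\left(V \right)} = \frac{1}{15 - 2 V + \frac{105}{V}}$ ($W{\left(V \right)} = \frac{1}{V - \left(-15 + 3 V + 3 \left(-35\right) \frac{1}{V}\right)} = \frac{1}{V + \left(15 + \frac{105}{V} - 3 V\right)} = \frac{1}{V + \left(15 - 3 V + \frac{105}{V}\right)} = \frac{1}{15 - 2 V + \frac{105}{V}}$)
$\frac{W{\left(s \right)}}{19^{4}} = \frac{\left(-1\right) 54 \frac{1}{-105 + 54 \left(-15 + 2 \cdot 54\right)}}{19^{4}} = \frac{\left(-1\right) 54 \frac{1}{-105 + 54 \left(-15 + 108\right)}}{130321} = \left(-1\right) 54 \frac{1}{-105 + 54 \cdot 93} \cdot \frac{1}{130321} = \left(-1\right) 54 \frac{1}{-105 + 5022} \cdot \frac{1}{130321} = \left(-1\right) 54 \cdot \frac{1}{4917} \cdot \frac{1}{130321} = \left(- \frac{18}{1639}\right) \frac{1}{130321} = - \frac{18}{213596119}$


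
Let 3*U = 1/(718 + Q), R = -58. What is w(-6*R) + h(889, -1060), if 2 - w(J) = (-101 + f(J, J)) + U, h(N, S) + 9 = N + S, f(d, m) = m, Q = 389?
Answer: -1411426/3321 ≈ -425.00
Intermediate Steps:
h(N, S) = -9 + N + S (h(N, S) = -9 + (N + S) = -9 + N + S)
U = 1/3321 (U = 1/(3*(718 + 389)) = (⅓)/1107 = (⅓)*(1/1107) = 1/3321 ≈ 0.00030111)
w(J) = 342062/3321 - J (w(J) = 2 - ((-101 + J) + 1/3321) = 2 - (-335420/3321 + J) = 2 + (335420/3321 - J) = 342062/3321 - J)
w(-6*R) + h(889, -1060) = (342062/3321 - (-6)*(-58)) + (-9 + 889 - 1060) = (342062/3321 - 1*348) - 180 = (342062/3321 - 348) - 180 = -813646/3321 - 180 = -1411426/3321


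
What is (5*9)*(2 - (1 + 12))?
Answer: -495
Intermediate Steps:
(5*9)*(2 - (1 + 12)) = 45*(2 - 1*13) = 45*(2 - 13) = 45*(-11) = -495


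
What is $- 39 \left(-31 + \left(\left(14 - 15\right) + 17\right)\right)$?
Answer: $585$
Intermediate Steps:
$- 39 \left(-31 + \left(\left(14 - 15\right) + 17\right)\right) = - 39 \left(-31 + \left(-1 + 17\right)\right) = - 39 \left(-31 + 16\right) = \left(-39\right) \left(-15\right) = 585$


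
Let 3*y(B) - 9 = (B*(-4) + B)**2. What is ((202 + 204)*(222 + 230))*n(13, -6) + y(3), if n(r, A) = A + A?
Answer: -2202114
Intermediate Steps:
y(B) = 3 + 3*B**2 (y(B) = 3 + (B*(-4) + B)**2/3 = 3 + (-4*B + B)**2/3 = 3 + (-3*B)**2/3 = 3 + (9*B**2)/3 = 3 + 3*B**2)
n(r, A) = 2*A
((202 + 204)*(222 + 230))*n(13, -6) + y(3) = ((202 + 204)*(222 + 230))*(2*(-6)) + (3 + 3*3**2) = (406*452)*(-12) + (3 + 3*9) = 183512*(-12) + (3 + 27) = -2202144 + 30 = -2202114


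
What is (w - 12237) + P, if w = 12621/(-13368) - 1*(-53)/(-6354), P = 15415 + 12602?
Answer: 223379431637/14156712 ≈ 15779.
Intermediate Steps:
P = 28017
w = -13483723/14156712 (w = 12621*(-1/13368) + 53*(-1/6354) = -4207/4456 - 53/6354 = -13483723/14156712 ≈ -0.95246)
(w - 12237) + P = (-13483723/14156712 - 12237) + 28017 = -173249168467/14156712 + 28017 = 223379431637/14156712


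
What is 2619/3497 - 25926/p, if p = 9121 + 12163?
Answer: -17460213/37215074 ≈ -0.46917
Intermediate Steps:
p = 21284
2619/3497 - 25926/p = 2619/3497 - 25926/21284 = 2619*(1/3497) - 25926*1/21284 = 2619/3497 - 12963/10642 = -17460213/37215074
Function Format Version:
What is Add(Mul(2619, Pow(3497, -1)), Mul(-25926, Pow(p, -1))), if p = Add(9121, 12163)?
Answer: Rational(-17460213, 37215074) ≈ -0.46917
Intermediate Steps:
p = 21284
Add(Mul(2619, Pow(3497, -1)), Mul(-25926, Pow(p, -1))) = Add(Mul(2619, Pow(3497, -1)), Mul(-25926, Pow(21284, -1))) = Add(Mul(2619, Rational(1, 3497)), Mul(-25926, Rational(1, 21284))) = Add(Rational(2619, 3497), Rational(-12963, 10642)) = Rational(-17460213, 37215074)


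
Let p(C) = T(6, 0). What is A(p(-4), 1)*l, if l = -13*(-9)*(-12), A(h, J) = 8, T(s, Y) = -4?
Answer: -11232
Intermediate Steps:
p(C) = -4
l = -1404 (l = 117*(-12) = -1404)
A(p(-4), 1)*l = 8*(-1404) = -11232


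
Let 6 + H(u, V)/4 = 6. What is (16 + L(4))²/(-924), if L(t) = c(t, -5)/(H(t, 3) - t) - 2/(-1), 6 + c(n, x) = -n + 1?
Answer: -2187/4928 ≈ -0.44379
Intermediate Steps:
H(u, V) = 0 (H(u, V) = -24 + 4*6 = -24 + 24 = 0)
c(n, x) = -5 - n (c(n, x) = -6 + (-n + 1) = -6 + (1 - n) = -5 - n)
L(t) = 2 - (-5 - t)/t (L(t) = (-5 - t)/(0 - t) - 2/(-1) = (-5 - t)/((-t)) - 2*(-1) = (-5 - t)*(-1/t) + 2 = -(-5 - t)/t + 2 = 2 - (-5 - t)/t)
(16 + L(4))²/(-924) = (16 + (3 + 5/4))²/(-924) = (16 + (3 + 5*(¼)))²*(-1/924) = (16 + (3 + 5/4))²*(-1/924) = (16 + 17/4)²*(-1/924) = (81/4)²*(-1/924) = (6561/16)*(-1/924) = -2187/4928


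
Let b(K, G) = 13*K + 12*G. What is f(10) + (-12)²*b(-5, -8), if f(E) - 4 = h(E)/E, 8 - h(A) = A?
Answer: -115901/5 ≈ -23180.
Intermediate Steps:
h(A) = 8 - A
b(K, G) = 12*G + 13*K
f(E) = 4 + (8 - E)/E
f(10) + (-12)²*b(-5, -8) = (3 + 8/10) + (-12)²*(12*(-8) + 13*(-5)) = (3 + 8*(⅒)) + 144*(-96 - 65) = (3 + ⅘) + 144*(-161) = 19/5 - 23184 = -115901/5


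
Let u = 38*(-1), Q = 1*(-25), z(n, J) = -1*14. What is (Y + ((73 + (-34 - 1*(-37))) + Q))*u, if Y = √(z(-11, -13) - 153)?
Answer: -1938 - 38*I*√167 ≈ -1938.0 - 491.07*I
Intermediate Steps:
z(n, J) = -14
Q = -25
u = -38
Y = I*√167 (Y = √(-14 - 153) = √(-167) = I*√167 ≈ 12.923*I)
(Y + ((73 + (-34 - 1*(-37))) + Q))*u = (I*√167 + ((73 + (-34 - 1*(-37))) - 25))*(-38) = (I*√167 + ((73 + (-34 + 37)) - 25))*(-38) = (I*√167 + ((73 + 3) - 25))*(-38) = (I*√167 + (76 - 25))*(-38) = (I*√167 + 51)*(-38) = (51 + I*√167)*(-38) = -1938 - 38*I*√167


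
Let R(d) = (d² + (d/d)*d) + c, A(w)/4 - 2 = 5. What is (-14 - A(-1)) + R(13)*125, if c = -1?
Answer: 22583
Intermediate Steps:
A(w) = 28 (A(w) = 8 + 4*5 = 8 + 20 = 28)
R(d) = -1 + d + d² (R(d) = (d² + (d/d)*d) - 1 = (d² + 1*d) - 1 = (d² + d) - 1 = (d + d²) - 1 = -1 + d + d²)
(-14 - A(-1)) + R(13)*125 = (-14 - 1*28) + (-1 + 13 + 13²)*125 = (-14 - 28) + (-1 + 13 + 169)*125 = -42 + 181*125 = -42 + 22625 = 22583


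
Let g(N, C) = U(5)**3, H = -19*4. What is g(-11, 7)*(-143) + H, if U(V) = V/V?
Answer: -219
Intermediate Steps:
U(V) = 1
H = -76
g(N, C) = 1 (g(N, C) = 1**3 = 1)
g(-11, 7)*(-143) + H = 1*(-143) - 76 = -143 - 76 = -219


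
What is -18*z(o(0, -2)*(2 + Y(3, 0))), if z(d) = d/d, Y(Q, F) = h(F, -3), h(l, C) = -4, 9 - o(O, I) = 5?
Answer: -18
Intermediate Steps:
o(O, I) = 4 (o(O, I) = 9 - 1*5 = 9 - 5 = 4)
Y(Q, F) = -4
z(d) = 1
-18*z(o(0, -2)*(2 + Y(3, 0))) = -18*1 = -18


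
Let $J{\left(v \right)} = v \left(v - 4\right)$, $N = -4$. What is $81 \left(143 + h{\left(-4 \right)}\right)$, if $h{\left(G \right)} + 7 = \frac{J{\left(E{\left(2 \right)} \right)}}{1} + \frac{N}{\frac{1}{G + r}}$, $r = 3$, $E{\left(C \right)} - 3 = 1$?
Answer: $11340$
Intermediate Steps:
$E{\left(C \right)} = 4$ ($E{\left(C \right)} = 3 + 1 = 4$)
$J{\left(v \right)} = v \left(-4 + v\right)$
$h{\left(G \right)} = -19 - 4 G$ ($h{\left(G \right)} = -7 - \left(- \frac{4 \left(-4 + 4\right)}{1} + \left(12 + 4 G\right)\right) = -7 - \left(\left(-1\right) 4 \cdot 0 \cdot 1 + \left(12 + 4 G\right)\right) = -7 + \left(0 \cdot 1 - 4 \left(3 + G\right)\right) = -7 + \left(0 - \left(12 + 4 G\right)\right) = -7 - \left(12 + 4 G\right) = -19 - 4 G$)
$81 \left(143 + h{\left(-4 \right)}\right) = 81 \left(143 - 3\right) = 81 \cdot 140 = 11340$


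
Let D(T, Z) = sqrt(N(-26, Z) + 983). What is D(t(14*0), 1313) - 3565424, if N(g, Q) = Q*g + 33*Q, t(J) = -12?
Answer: -3565424 + sqrt(10174) ≈ -3.5653e+6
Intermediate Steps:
N(g, Q) = 33*Q + Q*g
D(T, Z) = sqrt(983 + 7*Z) (D(T, Z) = sqrt(Z*(33 - 26) + 983) = sqrt(Z*7 + 983) = sqrt(7*Z + 983) = sqrt(983 + 7*Z))
D(t(14*0), 1313) - 3565424 = sqrt(983 + 7*1313) - 3565424 = sqrt(983 + 9191) - 3565424 = sqrt(10174) - 3565424 = -3565424 + sqrt(10174)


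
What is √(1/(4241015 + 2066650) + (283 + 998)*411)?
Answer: 2*√5236826674203250035/6307665 ≈ 725.60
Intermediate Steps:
√(1/(4241015 + 2066650) + (283 + 998)*411) = √(1/6307665 + 1281*411) = √(1/6307665 + 526491) = √(3320928853516/6307665) = 2*√5236826674203250035/6307665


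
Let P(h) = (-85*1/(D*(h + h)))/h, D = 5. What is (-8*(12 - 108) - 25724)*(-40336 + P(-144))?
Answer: 10436690345551/10368 ≈ 1.0066e+9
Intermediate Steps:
P(h) = -17/(2*h²) (P(h) = (-85*1/(5*(h + h)))/h = (-85*1/(10*h))/h = (-17/(2*h))/h = -17/(2*h²))
(-8*(12 - 108) - 25724)*(-40336 + P(-144)) = (-8*(12 - 108) - 25724)*(-40336 - 17/2/(-144)²) = (-8*(-96) - 25724)*(-40336 - 17/2*1/20736) = (768 - 25724)*(-40336 - 17/41472) = -24956*(-1672814609/41472) = 10436690345551/10368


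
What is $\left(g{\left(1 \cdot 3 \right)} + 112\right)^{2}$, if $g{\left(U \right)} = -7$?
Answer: $11025$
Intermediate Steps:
$\left(g{\left(1 \cdot 3 \right)} + 112\right)^{2} = \left(-7 + 112\right)^{2} = 105^{2} = 11025$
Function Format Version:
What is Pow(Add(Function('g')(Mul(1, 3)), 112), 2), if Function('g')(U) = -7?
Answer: 11025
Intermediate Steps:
Pow(Add(Function('g')(Mul(1, 3)), 112), 2) = Pow(Add(-7, 112), 2) = Pow(105, 2) = 11025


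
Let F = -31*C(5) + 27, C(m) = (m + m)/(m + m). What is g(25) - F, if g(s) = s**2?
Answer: 629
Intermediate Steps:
C(m) = 1 (C(m) = (2*m)/((2*m)) = (2*m)*(1/(2*m)) = 1)
F = -4 (F = -31*1 + 27 = -31 + 27 = -4)
g(25) - F = 25**2 - 1*(-4) = 625 + 4 = 629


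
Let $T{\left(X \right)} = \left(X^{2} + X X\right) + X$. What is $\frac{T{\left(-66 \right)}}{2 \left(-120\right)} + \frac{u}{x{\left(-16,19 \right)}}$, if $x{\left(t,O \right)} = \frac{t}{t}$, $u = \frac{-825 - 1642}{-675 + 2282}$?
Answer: $- \frac{2414367}{64280} \approx -37.56$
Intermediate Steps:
$u = - \frac{2467}{1607} \approx -1.5352$
$x{\left(t,O \right)} = 1$
$T{\left(X \right)} = X + 2 X^{2}$ ($T{\left(X \right)} = \left(X^{2} + X^{2}\right) + X = 2 X^{2} + X = X + 2 X^{2}$)
$\frac{T{\left(-66 \right)}}{2 \left(-120\right)} + \frac{u}{x{\left(-16,19 \right)}} = \frac{\left(-66\right) \left(1 + 2 \left(-66\right)\right)}{2 \left(-120\right)} - \frac{2467}{1607 \cdot 1} = \frac{\left(-66\right) \left(1 - 132\right)}{-240} - \frac{2467}{1607} = \left(-66\right) \left(-131\right) \left(- \frac{1}{240}\right) - \frac{2467}{1607} = 8646 \left(- \frac{1}{240}\right) - \frac{2467}{1607} = - \frac{1441}{40} - \frac{2467}{1607} = - \frac{2414367}{64280}$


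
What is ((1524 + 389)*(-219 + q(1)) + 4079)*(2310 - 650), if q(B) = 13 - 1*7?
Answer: -669627400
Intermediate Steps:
q(B) = 6 (q(B) = 13 - 7 = 6)
((1524 + 389)*(-219 + q(1)) + 4079)*(2310 - 650) = ((1524 + 389)*(-219 + 6) + 4079)*(2310 - 650) = (1913*(-213) + 4079)*1660 = (-407469 + 4079)*1660 = -403390*1660 = -669627400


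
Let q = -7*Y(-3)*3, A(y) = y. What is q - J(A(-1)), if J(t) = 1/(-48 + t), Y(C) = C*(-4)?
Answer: -12347/49 ≈ -251.98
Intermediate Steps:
Y(C) = -4*C
q = -252 (q = -(-28)*(-3)*3 = -7*12*3 = -84*3 = -252)
q - J(A(-1)) = -252 - 1/(-48 - 1) = -252 - 1/(-49) = -252 - 1*(-1/49) = -252 + 1/49 = -12347/49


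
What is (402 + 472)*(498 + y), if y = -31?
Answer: 408158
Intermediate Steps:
(402 + 472)*(498 + y) = (402 + 472)*(498 - 31) = 874*467 = 408158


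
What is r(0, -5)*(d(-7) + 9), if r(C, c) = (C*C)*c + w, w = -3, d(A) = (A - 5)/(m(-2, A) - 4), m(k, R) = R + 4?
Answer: -225/7 ≈ -32.143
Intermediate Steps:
m(k, R) = 4 + R
d(A) = (-5 + A)/A (d(A) = (A - 5)/((4 + A) - 4) = (-5 + A)/A)
r(C, c) = -3 + c*C**2 (r(C, c) = (C*C)*c - 3 = C**2*c - 3 = c*C**2 - 3 = -3 + c*C**2)
r(0, -5)*(d(-7) + 9) = (-3 - 5*0**2)*((-5 - 7)/(-7) + 9) = (-3 - 5*0)*(-1/7*(-12) + 9) = (-3 + 0)*(12/7 + 9) = -3*75/7 = -225/7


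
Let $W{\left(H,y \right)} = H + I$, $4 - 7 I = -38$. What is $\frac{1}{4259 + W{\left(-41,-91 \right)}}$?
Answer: $\frac{1}{4224} \approx 0.00023674$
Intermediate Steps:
$I = 6$ ($I = \frac{4}{7} - - \frac{38}{7} = \frac{4}{7} + \frac{38}{7} = 6$)
$W{\left(H,y \right)} = 6 + H$ ($W{\left(H,y \right)} = H + 6 = 6 + H$)
$\frac{1}{4259 + W{\left(-41,-91 \right)}} = \frac{1}{4259 + \left(6 - 41\right)} = \frac{1}{4259 - 35} = \frac{1}{4224}$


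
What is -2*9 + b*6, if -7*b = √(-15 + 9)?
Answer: -18 - 6*I*√6/7 ≈ -18.0 - 2.0996*I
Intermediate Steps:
b = -I*√6/7 (b = -√(-15 + 9)/7 = -I*√6/7 ≈ -0.34993*I)
-2*9 + b*6 = -2*9 - I*√6/7*6 = -18 - 6*I*√6/7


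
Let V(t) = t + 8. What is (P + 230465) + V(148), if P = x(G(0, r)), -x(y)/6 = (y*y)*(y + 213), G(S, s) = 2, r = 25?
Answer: 225461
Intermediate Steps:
V(t) = 8 + t
x(y) = -6*y²*(213 + y) (x(y) = -6*y*y*(y + 213) = -6*y²*(213 + y))
P = -5160 (P = 6*2²*(-213 - 1*2) = 6*4*(-213 - 2) = 6*4*(-215) = -5160)
(P + 230465) + V(148) = (-5160 + 230465) + (8 + 148) = 225305 + 156 = 225461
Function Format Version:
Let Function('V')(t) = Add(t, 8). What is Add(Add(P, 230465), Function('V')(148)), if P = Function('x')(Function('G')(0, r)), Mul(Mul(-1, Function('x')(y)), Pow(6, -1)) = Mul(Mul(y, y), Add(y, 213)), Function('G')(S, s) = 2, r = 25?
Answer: 225461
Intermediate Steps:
Function('V')(t) = Add(8, t)
Function('x')(y) = Mul(-6, Pow(y, 2), Add(213, y)) (Function('x')(y) = Mul(-6, Mul(Mul(y, y), Add(y, 213))) = Mul(-6, Mul(Pow(y, 2), Add(213, y))) = Mul(-6, Pow(y, 2), Add(213, y)))
P = -5160 (P = Mul(6, Pow(2, 2), Add(-213, Mul(-1, 2))) = Mul(6, 4, Add(-213, -2)) = Mul(6, 4, -215) = -5160)
Add(Add(P, 230465), Function('V')(148)) = Add(Add(-5160, 230465), Add(8, 148)) = Add(225305, 156) = 225461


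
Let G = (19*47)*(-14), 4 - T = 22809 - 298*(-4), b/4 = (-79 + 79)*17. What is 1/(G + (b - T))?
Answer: 1/11495 ≈ 8.6994e-5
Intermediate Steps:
b = 0 (b = 4*((-79 + 79)*17) = 4*(0*17) = 4*0 = 0)
T = -23997 (T = 4 - (22809 - 298*(-4)) = 4 - (22809 + 1192) = 4 - 1*24001 = 4 - 24001 = -23997)
G = -12502 (G = 893*(-14) = -12502)
1/(G + (b - T)) = 1/(-12502 + (0 - 1*(-23997))) = 1/(-12502 + (0 + 23997)) = 1/(-12502 + 23997) = 1/11495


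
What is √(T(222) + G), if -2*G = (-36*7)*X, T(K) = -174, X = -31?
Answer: 4*I*√255 ≈ 63.875*I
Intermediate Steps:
G = -3906 (G = -(-36*7)*(-31)/2 = -(-126)*(-31) = -½*7812 = -3906)
√(T(222) + G) = √(-174 - 3906) = √(-4080) = 4*I*√255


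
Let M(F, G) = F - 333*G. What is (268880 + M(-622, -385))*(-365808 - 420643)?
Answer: -311798722813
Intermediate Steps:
(268880 + M(-622, -385))*(-365808 - 420643) = (268880 + (-622 - 333*(-385)))*(-365808 - 420643) = (268880 + (-622 + 128205))*(-786451) = (268880 + 127583)*(-786451) = 396463*(-786451) = -311798722813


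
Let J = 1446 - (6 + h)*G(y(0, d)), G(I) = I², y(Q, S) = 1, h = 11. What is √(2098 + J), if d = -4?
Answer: √3527 ≈ 59.389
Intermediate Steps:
J = 1429 (J = 1446 - (6 + 11)*1² = 1446 - 17 = 1429)
√(2098 + J) = √(2098 + 1429) = √3527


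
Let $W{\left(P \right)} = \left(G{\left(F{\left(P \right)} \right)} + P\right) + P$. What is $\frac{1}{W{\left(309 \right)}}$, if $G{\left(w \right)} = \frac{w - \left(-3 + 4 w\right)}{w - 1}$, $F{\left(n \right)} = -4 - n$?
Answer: $\frac{1}{615} \approx 0.001626$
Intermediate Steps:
$G{\left(w \right)} = \frac{3 - 3 w}{-1 + w}$ ($G{\left(w \right)} = \frac{w - \left(-3 + 4 w\right)}{-1 + w} = \frac{3 - 3 w}{-1 + w}$)
$W{\left(P \right)} = -3 + 2 P$ ($W{\left(P \right)} = \left(-3 + P\right) + P = -3 + 2 P$)
$\frac{1}{W{\left(309 \right)}} = \frac{1}{-3 + 2 \cdot 309} = \frac{1}{-3 + 618} = \frac{1}{615}$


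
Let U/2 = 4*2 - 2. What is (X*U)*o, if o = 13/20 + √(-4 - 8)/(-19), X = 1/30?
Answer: 13/50 - 4*I*√3/95 ≈ 0.26 - 0.072928*I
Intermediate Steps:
X = 1/30 ≈ 0.033333
U = 12 (U = 2*(4*2 - 2) = 2*(8 - 2) = 2*6 = 12)
o = 13/20 - 2*I*√3/19 (o = 13*(1/20) + √(-12)*(-1/19) = 13/20 + (2*I*√3)*(-1/19) = 13/20 - 2*I*√3/19 ≈ 0.65 - 0.18232*I)
(X*U)*o = ((1/30)*12)*(13/20 - 2*I*√3/19) = 2*(13/20 - 2*I*√3/19)/5 = 13/50 - 4*I*√3/95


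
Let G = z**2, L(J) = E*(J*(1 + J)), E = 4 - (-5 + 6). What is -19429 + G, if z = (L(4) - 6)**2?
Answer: 8483627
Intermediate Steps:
E = 3 (E = 4 - 1*1 = 4 - 1 = 3)
L(J) = 3*J*(1 + J) (L(J) = 3*(J*(1 + J)) = 3*J*(1 + J))
z = 2916 (z = (3*4*(1 + 4) - 6)**2 = (3*4*5 - 6)**2 = (60 - 6)**2 = 54**2 = 2916)
G = 8503056 (G = 2916**2 = 8503056)
-19429 + G = -19429 + 8503056 = 8483627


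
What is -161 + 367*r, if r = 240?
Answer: 87919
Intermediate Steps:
-161 + 367*r = -161 + 367*240 = -161 + 88080 = 87919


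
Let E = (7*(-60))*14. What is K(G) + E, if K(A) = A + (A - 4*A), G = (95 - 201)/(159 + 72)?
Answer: -1358068/231 ≈ -5879.1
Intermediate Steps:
E = -5880 (E = -420*14 = -5880)
G = -106/231 ≈ -0.45887
K(A) = -2*A (K(A) = A - 3*A = -2*A)
K(G) + E = -2*(-106/231) - 5880 = 212/231 - 5880 = -1358068/231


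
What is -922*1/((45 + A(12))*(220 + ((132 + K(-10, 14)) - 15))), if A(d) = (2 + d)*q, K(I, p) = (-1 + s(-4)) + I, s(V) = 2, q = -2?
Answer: -461/2788 ≈ -0.16535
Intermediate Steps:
K(I, p) = 1 + I (K(I, p) = (-1 + 2) + I = 1 + I)
A(d) = -4 - 2*d (A(d) = (2 + d)*(-2) = -4 - 2*d)
-922*1/((45 + A(12))*(220 + ((132 + K(-10, 14)) - 15))) = -922*1/((45 + (-4 - 2*12))*(220 + ((132 + (1 - 10)) - 15))) = -922*1/((45 + (-4 - 24))*(220 + ((132 - 9) - 15))) = -922*1/((45 - 28)*(220 + (123 - 15))) = -922*1/(17*(220 + 108)) = -922/(328*17) = -922/5576 = -922*1/5576 = -461/2788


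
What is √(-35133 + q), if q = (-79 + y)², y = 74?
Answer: 2*I*√8777 ≈ 187.37*I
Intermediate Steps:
q = 25 (q = (-79 + 74)² = (-5)² = 25)
√(-35133 + q) = √(-35133 + 25) = √(-35108) = 2*I*√8777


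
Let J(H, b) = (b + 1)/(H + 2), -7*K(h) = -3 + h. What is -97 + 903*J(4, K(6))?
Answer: -11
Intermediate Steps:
K(h) = 3/7 - h/7 (K(h) = -(-3 + h)/7 = 3/7 - h/7)
J(H, b) = (1 + b)/(2 + H)
-97 + 903*J(4, K(6)) = -97 + 903*((1 + (3/7 - ⅐*6))/(2 + 4)) = -97 + 903*((1 + (3/7 - 6/7))/6) = -97 + 903*((1 - 3/7)/6) = -97 + 903*((⅙)*(4/7)) = -97 + 903*(2/21) = -97 + 86 = -11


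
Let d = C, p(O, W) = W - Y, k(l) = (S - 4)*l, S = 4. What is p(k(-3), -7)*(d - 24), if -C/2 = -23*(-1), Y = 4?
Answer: 770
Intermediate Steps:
k(l) = 0 (k(l) = (4 - 4)*l = 0*l = 0)
C = -46 (C = -(-46)*(-1) = -2*23 = -46)
p(O, W) = -4 + W (p(O, W) = W - 1*4 = W - 4 = -4 + W)
d = -46
p(k(-3), -7)*(d - 24) = (-4 - 7)*(-46 - 24) = -11*(-70) = 770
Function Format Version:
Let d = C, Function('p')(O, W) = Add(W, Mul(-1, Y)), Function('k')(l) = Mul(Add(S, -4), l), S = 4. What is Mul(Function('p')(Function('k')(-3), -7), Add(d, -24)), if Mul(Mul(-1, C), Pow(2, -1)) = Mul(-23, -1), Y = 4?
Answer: 770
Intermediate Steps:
Function('k')(l) = 0 (Function('k')(l) = Mul(Add(4, -4), l) = Mul(0, l) = 0)
C = -46 (C = Mul(-2, Mul(-23, -1)) = Mul(-2, 23) = -46)
Function('p')(O, W) = Add(-4, W) (Function('p')(O, W) = Add(W, Mul(-1, 4)) = Add(W, -4) = Add(-4, W))
d = -46
Mul(Function('p')(Function('k')(-3), -7), Add(d, -24)) = Mul(Add(-4, -7), Add(-46, -24)) = Mul(-11, -70) = 770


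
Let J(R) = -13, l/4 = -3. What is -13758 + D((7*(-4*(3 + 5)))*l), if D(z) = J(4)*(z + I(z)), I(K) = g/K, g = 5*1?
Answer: -130911041/2688 ≈ -48702.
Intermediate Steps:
l = -12 (l = 4*(-3) = -12)
g = 5
I(K) = 5/K
D(z) = -65/z - 13*z (D(z) = -13*(z + 5/z) = -65/z - 13*z)
-13758 + D((7*(-4*(3 + 5)))*l) = -13758 + (-65*1/(336*(3 + 5)) - 13*7*(-4*(3 + 5))*(-12)) = -13758 + (-65/((7*(-4*8))*(-12)) - 13*7*(-4*8)*(-12)) = -13758 + (-65/((7*(-32))*(-12)) - 13*7*(-32)*(-12)) = -13758 + (-65/((-224*(-12))) - (-2912)*(-12)) = -13758 + (-65/2688 - 13*2688) = -13758 + (-65*1/2688 - 34944) = -13758 + (-65/2688 - 34944) = -13758 - 93929537/2688 = -130911041/2688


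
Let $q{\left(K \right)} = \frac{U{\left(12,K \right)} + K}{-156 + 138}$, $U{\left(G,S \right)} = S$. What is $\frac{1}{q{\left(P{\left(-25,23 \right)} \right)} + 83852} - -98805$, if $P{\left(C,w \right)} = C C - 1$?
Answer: $\frac{24834439143}{251348} \approx 98805.0$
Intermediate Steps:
$P{\left(C,w \right)} = -1 + C^{2}$ ($P{\left(C,w \right)} = C^{2} - 1 = -1 + C^{2}$)
$q{\left(K \right)} = - \frac{K}{9}$ ($q{\left(K \right)} = \frac{K + K}{-156 + 138} = \frac{2 K}{-18} = 2 K \left(- \frac{1}{18}\right) = - \frac{K}{9}$)
$\frac{1}{q{\left(P{\left(-25,23 \right)} \right)} + 83852} - -98805 = \frac{1}{- \frac{-1 + \left(-25\right)^{2}}{9} + 83852} - -98805 = \frac{1}{- \frac{-1 + 625}{9} + 83852} + 98805 = \frac{1}{\left(- \frac{1}{9}\right) 624 + 83852} + 98805 = \frac{1}{- \frac{208}{3} + 83852} + 98805 = \frac{1}{\frac{251348}{3}} + 98805 = \frac{3}{251348} + 98805 = \frac{24834439143}{251348}$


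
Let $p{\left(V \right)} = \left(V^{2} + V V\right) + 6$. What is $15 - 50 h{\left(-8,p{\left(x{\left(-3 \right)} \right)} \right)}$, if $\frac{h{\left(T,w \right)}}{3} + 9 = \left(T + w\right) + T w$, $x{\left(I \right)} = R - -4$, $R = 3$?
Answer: $111765$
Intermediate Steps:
$x{\left(I \right)} = 7$ ($x{\left(I \right)} = 3 - -4 = 3 + 4 = 7$)
$p{\left(V \right)} = 6 + 2 V^{2}$ ($p{\left(V \right)} = \left(V^{2} + V^{2}\right) + 6 = 2 V^{2} + 6 = 6 + 2 V^{2}$)
$h{\left(T,w \right)} = -27 + 3 T + 3 w + 3 T w$ ($h{\left(T,w \right)} = -27 + 3 \left(\left(T + w\right) + T w\right) = -27 + 3 \left(T + w + T w\right) = -27 + \left(3 T + 3 w + 3 T w\right) = -27 + 3 T + 3 w + 3 T w$)
$15 - 50 h{\left(-8,p{\left(x{\left(-3 \right)} \right)} \right)} = 15 - 50 \left(-27 + 3 \left(-8\right) + 3 \left(6 + 2 \cdot 7^{2}\right) + 3 \left(-8\right) \left(6 + 2 \cdot 7^{2}\right)\right) = 15 - 50 \left(-27 - 24 + 3 \left(6 + 2 \cdot 49\right) + 3 \left(-8\right) \left(6 + 2 \cdot 49\right)\right) = 15 - 50 \left(-27 - 24 + 3 \left(6 + 98\right) + 3 \left(-8\right) \left(6 + 98\right)\right) = 15 - 50 \left(-27 - 24 + 3 \cdot 104 + 3 \left(-8\right) 104\right) = 15 - 50 \left(-27 - 24 + 312 - 2496\right) = 15 - -111750 = 15 + 111750 = 111765$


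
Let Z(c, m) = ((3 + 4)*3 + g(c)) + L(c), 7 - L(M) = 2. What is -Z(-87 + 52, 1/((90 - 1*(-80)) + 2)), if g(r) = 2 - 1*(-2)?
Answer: -30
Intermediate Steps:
L(M) = 5 (L(M) = 7 - 1*2 = 7 - 2 = 5)
g(r) = 4 (g(r) = 2 + 2 = 4)
Z(c, m) = 30 (Z(c, m) = ((3 + 4)*3 + 4) + 5 = (7*3 + 4) + 5 = (21 + 4) + 5 = 25 + 5 = 30)
-Z(-87 + 52, 1/((90 - 1*(-80)) + 2)) = -1*30 = -30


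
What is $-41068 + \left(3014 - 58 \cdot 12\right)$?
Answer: $-38750$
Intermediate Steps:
$-41068 + \left(3014 - 58 \cdot 12\right) = -41068 + \left(3014 - 696\right) = -41068 + 2318 = -38750$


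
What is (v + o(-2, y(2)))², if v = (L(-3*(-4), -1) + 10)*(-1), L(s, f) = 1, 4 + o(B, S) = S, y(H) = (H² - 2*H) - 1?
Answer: 256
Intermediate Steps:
y(H) = -1 + H² - 2*H
o(B, S) = -4 + S
v = -11 (v = (1 + 10)*(-1) = 11*(-1) = -11)
(v + o(-2, y(2)))² = (-11 + (-4 + (-1 + 2² - 2*2)))² = (-11 + (-4 + (-1 + 4 - 4)))² = (-11 + (-4 - 1))² = (-11 - 5)² = (-16)² = 256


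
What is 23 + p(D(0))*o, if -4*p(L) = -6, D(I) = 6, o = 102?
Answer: 176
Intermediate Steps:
p(L) = 3/2 (p(L) = -¼*(-6) = 3/2)
23 + p(D(0))*o = 23 + (3/2)*102 = 23 + 153 = 176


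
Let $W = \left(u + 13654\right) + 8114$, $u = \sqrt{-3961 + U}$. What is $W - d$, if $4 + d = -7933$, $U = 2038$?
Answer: $29705 + i \sqrt{1923} \approx 29705.0 + 43.852 i$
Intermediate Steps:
$u = i \sqrt{1923}$ ($u = \sqrt{-3961 + 2038} = \sqrt{-1923} = i \sqrt{1923} \approx 43.852 i$)
$d = -7937$ ($d = -4 - 7933 = -7937$)
$W = 21768 + i \sqrt{1923}$ ($W = \left(i \sqrt{1923} + 13654\right) + 8114 = \left(13654 + i \sqrt{1923}\right) + 8114 = 21768 + i \sqrt{1923} \approx 21768.0 + 43.852 i$)
$W - d = \left(21768 + i \sqrt{1923}\right) - -7937 = \left(21768 + i \sqrt{1923}\right) + 7937 = 29705 + i \sqrt{1923}$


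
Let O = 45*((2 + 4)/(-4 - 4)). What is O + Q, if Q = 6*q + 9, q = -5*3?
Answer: -459/4 ≈ -114.75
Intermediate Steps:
q = -15
O = -135/4 (O = 45*(6/(-8)) = 45*(6*(-1/8)) = 45*(-3/4) = -135/4 ≈ -33.750)
Q = -81 (Q = 6*(-15) + 9 = -90 + 9 = -81)
O + Q = -135/4 - 81 = -459/4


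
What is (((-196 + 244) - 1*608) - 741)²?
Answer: 1692601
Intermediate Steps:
(((-196 + 244) - 1*608) - 741)² = ((48 - 608) - 741)² = (-560 - 741)² = (-1301)² = 1692601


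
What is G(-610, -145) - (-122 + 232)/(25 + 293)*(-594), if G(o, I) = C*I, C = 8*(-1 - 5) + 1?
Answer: 372085/53 ≈ 7020.5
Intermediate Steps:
C = -47 (C = 8*(-6) + 1 = -48 + 1 = -47)
G(o, I) = -47*I
G(-610, -145) - (-122 + 232)/(25 + 293)*(-594) = -47*(-145) - (-122 + 232)/(25 + 293)*(-594) = 6815 - 110/318*(-594) = 6815 - 110*(1/318)*(-594) = 6815 - 55*(-594)/159 = 6815 - 1*(-10890/53) = 6815 + 10890/53 = 372085/53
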